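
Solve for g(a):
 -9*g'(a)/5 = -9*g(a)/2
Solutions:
 g(a) = C1*exp(5*a/2)


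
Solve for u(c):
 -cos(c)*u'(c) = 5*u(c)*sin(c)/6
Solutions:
 u(c) = C1*cos(c)^(5/6)


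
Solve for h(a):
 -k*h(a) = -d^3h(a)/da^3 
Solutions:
 h(a) = C1*exp(a*k^(1/3)) + C2*exp(a*k^(1/3)*(-1 + sqrt(3)*I)/2) + C3*exp(-a*k^(1/3)*(1 + sqrt(3)*I)/2)


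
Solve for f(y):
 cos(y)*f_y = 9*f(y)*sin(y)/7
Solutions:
 f(y) = C1/cos(y)^(9/7)


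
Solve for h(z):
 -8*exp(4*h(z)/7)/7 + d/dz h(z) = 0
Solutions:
 h(z) = 7*log(-(-1/(C1 + 32*z))^(1/4)) + 7*log(7)/2
 h(z) = 7*log(-1/(C1 + 32*z))/4 + 7*log(7)/2
 h(z) = 7*log(-I*(-1/(C1 + 32*z))^(1/4)) + 7*log(7)/2
 h(z) = 7*log(I*(-1/(C1 + 32*z))^(1/4)) + 7*log(7)/2


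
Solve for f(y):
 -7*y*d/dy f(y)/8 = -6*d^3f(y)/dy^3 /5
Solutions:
 f(y) = C1 + Integral(C2*airyai(35^(1/3)*6^(2/3)*y/12) + C3*airybi(35^(1/3)*6^(2/3)*y/12), y)


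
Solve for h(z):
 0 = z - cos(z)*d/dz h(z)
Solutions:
 h(z) = C1 + Integral(z/cos(z), z)


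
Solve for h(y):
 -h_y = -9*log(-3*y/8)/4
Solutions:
 h(y) = C1 + 9*y*log(-y)/4 + 9*y*(-3*log(2) - 1 + log(3))/4


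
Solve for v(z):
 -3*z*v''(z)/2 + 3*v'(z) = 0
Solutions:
 v(z) = C1 + C2*z^3


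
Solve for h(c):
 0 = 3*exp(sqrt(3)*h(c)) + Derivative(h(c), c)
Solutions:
 h(c) = sqrt(3)*(2*log(1/(C1 + 3*c)) - log(3))/6


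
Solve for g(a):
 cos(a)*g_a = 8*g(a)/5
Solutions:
 g(a) = C1*(sin(a) + 1)^(4/5)/(sin(a) - 1)^(4/5)


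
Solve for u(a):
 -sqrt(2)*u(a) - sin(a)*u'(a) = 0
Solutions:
 u(a) = C1*(cos(a) + 1)^(sqrt(2)/2)/(cos(a) - 1)^(sqrt(2)/2)


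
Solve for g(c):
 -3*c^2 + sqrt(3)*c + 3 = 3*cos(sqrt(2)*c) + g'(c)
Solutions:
 g(c) = C1 - c^3 + sqrt(3)*c^2/2 + 3*c - 3*sqrt(2)*sin(sqrt(2)*c)/2


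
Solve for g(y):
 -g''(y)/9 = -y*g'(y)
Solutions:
 g(y) = C1 + C2*erfi(3*sqrt(2)*y/2)


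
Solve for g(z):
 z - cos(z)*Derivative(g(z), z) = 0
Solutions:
 g(z) = C1 + Integral(z/cos(z), z)


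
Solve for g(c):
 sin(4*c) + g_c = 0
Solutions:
 g(c) = C1 + cos(4*c)/4


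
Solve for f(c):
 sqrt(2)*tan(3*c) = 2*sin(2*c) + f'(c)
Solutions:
 f(c) = C1 - sqrt(2)*log(cos(3*c))/3 + cos(2*c)


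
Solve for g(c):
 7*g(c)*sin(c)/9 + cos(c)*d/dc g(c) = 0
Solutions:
 g(c) = C1*cos(c)^(7/9)


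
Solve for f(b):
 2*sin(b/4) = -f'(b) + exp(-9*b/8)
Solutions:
 f(b) = C1 + 8*cos(b/4) - 8*exp(-9*b/8)/9


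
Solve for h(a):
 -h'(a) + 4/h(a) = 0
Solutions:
 h(a) = -sqrt(C1 + 8*a)
 h(a) = sqrt(C1 + 8*a)


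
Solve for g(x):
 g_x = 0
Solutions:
 g(x) = C1


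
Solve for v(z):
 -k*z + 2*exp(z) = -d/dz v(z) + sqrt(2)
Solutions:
 v(z) = C1 + k*z^2/2 + sqrt(2)*z - 2*exp(z)


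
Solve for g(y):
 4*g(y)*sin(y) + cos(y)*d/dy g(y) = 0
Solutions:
 g(y) = C1*cos(y)^4


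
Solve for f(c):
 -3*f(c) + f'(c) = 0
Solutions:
 f(c) = C1*exp(3*c)


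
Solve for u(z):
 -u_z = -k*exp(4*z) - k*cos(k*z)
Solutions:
 u(z) = C1 + k*exp(4*z)/4 + sin(k*z)


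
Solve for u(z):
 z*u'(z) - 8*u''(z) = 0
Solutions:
 u(z) = C1 + C2*erfi(z/4)


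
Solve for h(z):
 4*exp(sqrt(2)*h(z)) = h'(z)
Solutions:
 h(z) = sqrt(2)*(2*log(-1/(C1 + 4*z)) - log(2))/4


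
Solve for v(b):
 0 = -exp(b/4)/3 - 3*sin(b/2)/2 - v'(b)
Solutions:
 v(b) = C1 - 4*exp(b/4)/3 + 3*cos(b/2)


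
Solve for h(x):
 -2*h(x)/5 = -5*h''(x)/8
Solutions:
 h(x) = C1*exp(-4*x/5) + C2*exp(4*x/5)


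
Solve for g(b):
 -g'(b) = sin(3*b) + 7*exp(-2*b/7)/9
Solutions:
 g(b) = C1 + cos(3*b)/3 + 49*exp(-2*b/7)/18


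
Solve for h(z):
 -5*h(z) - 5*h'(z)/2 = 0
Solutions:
 h(z) = C1*exp(-2*z)


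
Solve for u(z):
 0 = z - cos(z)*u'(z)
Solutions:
 u(z) = C1 + Integral(z/cos(z), z)


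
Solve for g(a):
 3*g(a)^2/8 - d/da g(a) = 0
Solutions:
 g(a) = -8/(C1 + 3*a)


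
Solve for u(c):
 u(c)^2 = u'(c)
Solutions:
 u(c) = -1/(C1 + c)


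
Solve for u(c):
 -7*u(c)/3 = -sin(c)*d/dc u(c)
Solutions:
 u(c) = C1*(cos(c) - 1)^(7/6)/(cos(c) + 1)^(7/6)


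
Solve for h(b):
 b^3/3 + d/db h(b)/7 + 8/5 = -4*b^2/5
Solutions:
 h(b) = C1 - 7*b^4/12 - 28*b^3/15 - 56*b/5


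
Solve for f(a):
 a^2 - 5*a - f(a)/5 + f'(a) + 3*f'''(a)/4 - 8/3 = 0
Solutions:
 f(a) = C1*exp(10^(1/3)*a*(-5^(1/3)*(9 + sqrt(481))^(1/3) + 10*2^(1/3)/(9 + sqrt(481))^(1/3))/30)*sin(10^(1/3)*sqrt(3)*a*(10*2^(1/3)/(9 + sqrt(481))^(1/3) + 5^(1/3)*(9 + sqrt(481))^(1/3))/30) + C2*exp(10^(1/3)*a*(-5^(1/3)*(9 + sqrt(481))^(1/3) + 10*2^(1/3)/(9 + sqrt(481))^(1/3))/30)*cos(10^(1/3)*sqrt(3)*a*(10*2^(1/3)/(9 + sqrt(481))^(1/3) + 5^(1/3)*(9 + sqrt(481))^(1/3))/30) + C3*exp(-10^(1/3)*a*(-5^(1/3)*(9 + sqrt(481))^(1/3) + 10*2^(1/3)/(9 + sqrt(481))^(1/3))/15) + 5*a^2 + 25*a + 335/3


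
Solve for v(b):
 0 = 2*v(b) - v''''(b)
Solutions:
 v(b) = C1*exp(-2^(1/4)*b) + C2*exp(2^(1/4)*b) + C3*sin(2^(1/4)*b) + C4*cos(2^(1/4)*b)


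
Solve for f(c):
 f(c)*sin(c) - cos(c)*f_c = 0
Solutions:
 f(c) = C1/cos(c)


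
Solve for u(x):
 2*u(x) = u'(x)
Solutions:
 u(x) = C1*exp(2*x)


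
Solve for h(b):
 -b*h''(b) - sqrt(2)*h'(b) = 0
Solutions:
 h(b) = C1 + C2*b^(1 - sqrt(2))


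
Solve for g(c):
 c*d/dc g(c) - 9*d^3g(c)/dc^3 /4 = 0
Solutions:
 g(c) = C1 + Integral(C2*airyai(2^(2/3)*3^(1/3)*c/3) + C3*airybi(2^(2/3)*3^(1/3)*c/3), c)


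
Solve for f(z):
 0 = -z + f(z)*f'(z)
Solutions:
 f(z) = -sqrt(C1 + z^2)
 f(z) = sqrt(C1 + z^2)


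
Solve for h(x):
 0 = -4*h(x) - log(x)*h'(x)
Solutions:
 h(x) = C1*exp(-4*li(x))


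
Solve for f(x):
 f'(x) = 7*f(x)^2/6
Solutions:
 f(x) = -6/(C1 + 7*x)


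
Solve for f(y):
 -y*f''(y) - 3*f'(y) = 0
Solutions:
 f(y) = C1 + C2/y^2


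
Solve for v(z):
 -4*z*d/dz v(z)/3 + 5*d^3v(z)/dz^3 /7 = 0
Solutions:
 v(z) = C1 + Integral(C2*airyai(15^(2/3)*28^(1/3)*z/15) + C3*airybi(15^(2/3)*28^(1/3)*z/15), z)


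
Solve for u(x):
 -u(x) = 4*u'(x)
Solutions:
 u(x) = C1*exp(-x/4)


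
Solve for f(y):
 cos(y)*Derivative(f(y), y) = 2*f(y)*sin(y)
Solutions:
 f(y) = C1/cos(y)^2


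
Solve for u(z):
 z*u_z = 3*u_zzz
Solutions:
 u(z) = C1 + Integral(C2*airyai(3^(2/3)*z/3) + C3*airybi(3^(2/3)*z/3), z)


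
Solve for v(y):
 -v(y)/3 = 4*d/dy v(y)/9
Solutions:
 v(y) = C1*exp(-3*y/4)


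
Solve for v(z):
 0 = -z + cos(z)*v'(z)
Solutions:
 v(z) = C1 + Integral(z/cos(z), z)


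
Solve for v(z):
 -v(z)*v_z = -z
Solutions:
 v(z) = -sqrt(C1 + z^2)
 v(z) = sqrt(C1 + z^2)


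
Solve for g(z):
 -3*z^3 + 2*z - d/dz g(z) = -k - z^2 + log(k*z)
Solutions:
 g(z) = C1 - 3*z^4/4 + z^3/3 + z^2 + z*(k + 1) - z*log(k*z)


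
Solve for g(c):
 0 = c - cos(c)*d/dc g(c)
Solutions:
 g(c) = C1 + Integral(c/cos(c), c)


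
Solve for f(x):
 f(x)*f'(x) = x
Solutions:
 f(x) = -sqrt(C1 + x^2)
 f(x) = sqrt(C1 + x^2)


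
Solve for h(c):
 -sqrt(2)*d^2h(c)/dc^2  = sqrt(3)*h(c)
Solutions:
 h(c) = C1*sin(2^(3/4)*3^(1/4)*c/2) + C2*cos(2^(3/4)*3^(1/4)*c/2)


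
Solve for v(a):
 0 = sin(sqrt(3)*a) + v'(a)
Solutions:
 v(a) = C1 + sqrt(3)*cos(sqrt(3)*a)/3


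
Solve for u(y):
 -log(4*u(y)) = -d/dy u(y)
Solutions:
 -Integral(1/(log(_y) + 2*log(2)), (_y, u(y))) = C1 - y


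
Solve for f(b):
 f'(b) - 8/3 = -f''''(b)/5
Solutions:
 f(b) = C1 + C4*exp(-5^(1/3)*b) + 8*b/3 + (C2*sin(sqrt(3)*5^(1/3)*b/2) + C3*cos(sqrt(3)*5^(1/3)*b/2))*exp(5^(1/3)*b/2)


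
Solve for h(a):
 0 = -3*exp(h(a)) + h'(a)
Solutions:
 h(a) = log(-1/(C1 + 3*a))


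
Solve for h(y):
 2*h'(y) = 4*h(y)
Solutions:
 h(y) = C1*exp(2*y)


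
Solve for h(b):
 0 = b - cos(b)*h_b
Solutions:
 h(b) = C1 + Integral(b/cos(b), b)


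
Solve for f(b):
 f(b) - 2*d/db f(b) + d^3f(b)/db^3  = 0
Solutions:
 f(b) = C1*exp(b) + C2*exp(b*(-1 + sqrt(5))/2) + C3*exp(-b*(1 + sqrt(5))/2)


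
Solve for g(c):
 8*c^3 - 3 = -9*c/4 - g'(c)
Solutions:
 g(c) = C1 - 2*c^4 - 9*c^2/8 + 3*c


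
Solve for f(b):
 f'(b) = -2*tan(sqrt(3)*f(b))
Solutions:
 f(b) = sqrt(3)*(pi - asin(C1*exp(-2*sqrt(3)*b)))/3
 f(b) = sqrt(3)*asin(C1*exp(-2*sqrt(3)*b))/3


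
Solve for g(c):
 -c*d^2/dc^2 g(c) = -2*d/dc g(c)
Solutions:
 g(c) = C1 + C2*c^3


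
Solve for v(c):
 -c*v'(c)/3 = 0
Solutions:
 v(c) = C1


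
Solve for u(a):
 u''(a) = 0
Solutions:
 u(a) = C1 + C2*a


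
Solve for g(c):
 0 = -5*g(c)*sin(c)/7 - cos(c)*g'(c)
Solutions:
 g(c) = C1*cos(c)^(5/7)


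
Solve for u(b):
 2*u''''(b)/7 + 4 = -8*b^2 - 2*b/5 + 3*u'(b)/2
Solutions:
 u(b) = C1 + C4*exp(42^(1/3)*b/2) + 16*b^3/9 + 2*b^2/15 + 8*b/3 + (C2*sin(14^(1/3)*3^(5/6)*b/4) + C3*cos(14^(1/3)*3^(5/6)*b/4))*exp(-42^(1/3)*b/4)


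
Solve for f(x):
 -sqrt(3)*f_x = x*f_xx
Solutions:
 f(x) = C1 + C2*x^(1 - sqrt(3))


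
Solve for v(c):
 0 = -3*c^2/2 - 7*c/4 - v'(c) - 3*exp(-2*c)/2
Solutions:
 v(c) = C1 - c^3/2 - 7*c^2/8 + 3*exp(-2*c)/4


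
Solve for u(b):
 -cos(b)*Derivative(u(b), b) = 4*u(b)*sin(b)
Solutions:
 u(b) = C1*cos(b)^4


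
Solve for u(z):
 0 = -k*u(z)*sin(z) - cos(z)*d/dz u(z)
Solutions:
 u(z) = C1*exp(k*log(cos(z)))


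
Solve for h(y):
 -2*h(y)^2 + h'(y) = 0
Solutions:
 h(y) = -1/(C1 + 2*y)


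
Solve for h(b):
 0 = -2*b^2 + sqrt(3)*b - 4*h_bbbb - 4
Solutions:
 h(b) = C1 + C2*b + C3*b^2 + C4*b^3 - b^6/720 + sqrt(3)*b^5/480 - b^4/24


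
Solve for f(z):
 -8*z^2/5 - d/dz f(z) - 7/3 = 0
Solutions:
 f(z) = C1 - 8*z^3/15 - 7*z/3


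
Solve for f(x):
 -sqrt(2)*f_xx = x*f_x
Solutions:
 f(x) = C1 + C2*erf(2^(1/4)*x/2)


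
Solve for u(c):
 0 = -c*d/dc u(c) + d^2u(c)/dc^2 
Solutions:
 u(c) = C1 + C2*erfi(sqrt(2)*c/2)


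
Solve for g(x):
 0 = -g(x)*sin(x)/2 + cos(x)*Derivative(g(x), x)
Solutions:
 g(x) = C1/sqrt(cos(x))


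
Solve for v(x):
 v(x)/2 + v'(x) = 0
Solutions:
 v(x) = C1*exp(-x/2)


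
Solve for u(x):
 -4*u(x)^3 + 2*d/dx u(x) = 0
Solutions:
 u(x) = -sqrt(2)*sqrt(-1/(C1 + 2*x))/2
 u(x) = sqrt(2)*sqrt(-1/(C1 + 2*x))/2


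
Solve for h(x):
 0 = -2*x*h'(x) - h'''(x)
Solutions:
 h(x) = C1 + Integral(C2*airyai(-2^(1/3)*x) + C3*airybi(-2^(1/3)*x), x)


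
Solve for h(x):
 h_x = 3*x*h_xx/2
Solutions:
 h(x) = C1 + C2*x^(5/3)


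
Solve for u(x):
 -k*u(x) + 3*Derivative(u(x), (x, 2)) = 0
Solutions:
 u(x) = C1*exp(-sqrt(3)*sqrt(k)*x/3) + C2*exp(sqrt(3)*sqrt(k)*x/3)


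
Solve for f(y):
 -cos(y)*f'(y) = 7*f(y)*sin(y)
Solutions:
 f(y) = C1*cos(y)^7


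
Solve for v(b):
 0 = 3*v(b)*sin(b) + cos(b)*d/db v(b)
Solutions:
 v(b) = C1*cos(b)^3


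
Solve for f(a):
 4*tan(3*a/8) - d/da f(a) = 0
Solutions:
 f(a) = C1 - 32*log(cos(3*a/8))/3


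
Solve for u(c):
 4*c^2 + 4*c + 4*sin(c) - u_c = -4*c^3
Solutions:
 u(c) = C1 + c^4 + 4*c^3/3 + 2*c^2 - 4*cos(c)


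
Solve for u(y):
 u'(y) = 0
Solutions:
 u(y) = C1


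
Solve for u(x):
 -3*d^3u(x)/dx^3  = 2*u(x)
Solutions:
 u(x) = C3*exp(-2^(1/3)*3^(2/3)*x/3) + (C1*sin(2^(1/3)*3^(1/6)*x/2) + C2*cos(2^(1/3)*3^(1/6)*x/2))*exp(2^(1/3)*3^(2/3)*x/6)


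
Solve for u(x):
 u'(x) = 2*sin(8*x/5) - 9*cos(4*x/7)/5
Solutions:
 u(x) = C1 - 63*sin(4*x/7)/20 - 5*cos(8*x/5)/4


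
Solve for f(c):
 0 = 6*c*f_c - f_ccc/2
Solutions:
 f(c) = C1 + Integral(C2*airyai(12^(1/3)*c) + C3*airybi(12^(1/3)*c), c)


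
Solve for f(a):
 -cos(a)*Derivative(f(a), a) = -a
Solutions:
 f(a) = C1 + Integral(a/cos(a), a)


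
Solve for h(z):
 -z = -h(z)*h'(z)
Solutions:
 h(z) = -sqrt(C1 + z^2)
 h(z) = sqrt(C1 + z^2)


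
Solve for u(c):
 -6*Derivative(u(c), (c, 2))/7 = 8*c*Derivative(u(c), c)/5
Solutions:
 u(c) = C1 + C2*erf(sqrt(210)*c/15)


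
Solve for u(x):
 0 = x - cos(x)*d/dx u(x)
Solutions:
 u(x) = C1 + Integral(x/cos(x), x)


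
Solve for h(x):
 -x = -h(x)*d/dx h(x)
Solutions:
 h(x) = -sqrt(C1 + x^2)
 h(x) = sqrt(C1 + x^2)


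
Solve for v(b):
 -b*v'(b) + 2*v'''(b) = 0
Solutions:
 v(b) = C1 + Integral(C2*airyai(2^(2/3)*b/2) + C3*airybi(2^(2/3)*b/2), b)


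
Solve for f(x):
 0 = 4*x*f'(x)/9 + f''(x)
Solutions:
 f(x) = C1 + C2*erf(sqrt(2)*x/3)


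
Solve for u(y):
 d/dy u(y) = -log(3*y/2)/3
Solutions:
 u(y) = C1 - y*log(y)/3 - y*log(3)/3 + y*log(2)/3 + y/3


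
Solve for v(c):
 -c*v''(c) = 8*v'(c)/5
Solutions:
 v(c) = C1 + C2/c^(3/5)


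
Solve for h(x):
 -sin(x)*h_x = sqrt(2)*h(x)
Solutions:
 h(x) = C1*(cos(x) + 1)^(sqrt(2)/2)/(cos(x) - 1)^(sqrt(2)/2)


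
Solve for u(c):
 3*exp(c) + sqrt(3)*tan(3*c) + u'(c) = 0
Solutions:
 u(c) = C1 - 3*exp(c) + sqrt(3)*log(cos(3*c))/3


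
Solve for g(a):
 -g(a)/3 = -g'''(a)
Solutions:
 g(a) = C3*exp(3^(2/3)*a/3) + (C1*sin(3^(1/6)*a/2) + C2*cos(3^(1/6)*a/2))*exp(-3^(2/3)*a/6)


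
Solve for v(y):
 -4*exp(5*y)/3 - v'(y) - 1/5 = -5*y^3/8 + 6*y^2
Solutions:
 v(y) = C1 + 5*y^4/32 - 2*y^3 - y/5 - 4*exp(5*y)/15


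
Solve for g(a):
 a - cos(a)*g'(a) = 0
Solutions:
 g(a) = C1 + Integral(a/cos(a), a)


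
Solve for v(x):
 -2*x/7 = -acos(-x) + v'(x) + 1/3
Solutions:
 v(x) = C1 - x^2/7 + x*acos(-x) - x/3 + sqrt(1 - x^2)


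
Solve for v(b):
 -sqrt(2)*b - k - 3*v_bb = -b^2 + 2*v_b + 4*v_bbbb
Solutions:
 v(b) = C1 + C4*exp(-b/2) + b^3/6 - 3*b^2/4 - sqrt(2)*b^2/4 - b*k/2 + 3*sqrt(2)*b/4 + 9*b/4 + (C2*sin(sqrt(15)*b/4) + C3*cos(sqrt(15)*b/4))*exp(b/4)


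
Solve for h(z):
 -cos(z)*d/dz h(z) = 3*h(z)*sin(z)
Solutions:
 h(z) = C1*cos(z)^3


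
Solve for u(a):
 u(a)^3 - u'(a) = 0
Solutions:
 u(a) = -sqrt(2)*sqrt(-1/(C1 + a))/2
 u(a) = sqrt(2)*sqrt(-1/(C1 + a))/2


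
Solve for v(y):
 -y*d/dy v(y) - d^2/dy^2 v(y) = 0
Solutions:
 v(y) = C1 + C2*erf(sqrt(2)*y/2)


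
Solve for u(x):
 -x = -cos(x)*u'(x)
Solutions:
 u(x) = C1 + Integral(x/cos(x), x)


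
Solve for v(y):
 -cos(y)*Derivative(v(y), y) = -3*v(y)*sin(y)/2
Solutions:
 v(y) = C1/cos(y)^(3/2)


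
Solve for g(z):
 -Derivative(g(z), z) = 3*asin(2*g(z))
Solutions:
 Integral(1/asin(2*_y), (_y, g(z))) = C1 - 3*z


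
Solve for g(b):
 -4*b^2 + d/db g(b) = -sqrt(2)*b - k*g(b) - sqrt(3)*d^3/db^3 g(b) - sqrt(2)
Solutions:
 g(b) = C1*exp(b*(-2^(2/3)*3^(1/6)*(9*k + sqrt(81*k^2 + 4*sqrt(3)))^(1/3) + 2*6^(1/3)/(9*k + sqrt(81*k^2 + 4*sqrt(3)))^(1/3))/6) + C2*exp(b*(2^(2/3)*3^(1/6)*(9*k + sqrt(81*k^2 + 4*sqrt(3)))^(1/3) - 6^(2/3)*I*(9*k + sqrt(81*k^2 + 4*sqrt(3)))^(1/3) + 16*sqrt(3)/((9*k + sqrt(81*k^2 + 4*sqrt(3)))^(1/3)*(-2^(2/3)*3^(1/6) + 6^(2/3)*I)))/12) + C3*exp(b*(2^(2/3)*3^(1/6)*(9*k + sqrt(81*k^2 + 4*sqrt(3)))^(1/3) + 6^(2/3)*I*(9*k + sqrt(81*k^2 + 4*sqrt(3)))^(1/3) - 16*sqrt(3)/((9*k + sqrt(81*k^2 + 4*sqrt(3)))^(1/3)*(2^(2/3)*3^(1/6) + 6^(2/3)*I)))/12) + 4*b^2/k - sqrt(2)*b/k - 8*b/k^2 - sqrt(2)/k + sqrt(2)/k^2 + 8/k^3


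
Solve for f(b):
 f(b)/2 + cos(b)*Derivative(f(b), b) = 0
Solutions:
 f(b) = C1*(sin(b) - 1)^(1/4)/(sin(b) + 1)^(1/4)


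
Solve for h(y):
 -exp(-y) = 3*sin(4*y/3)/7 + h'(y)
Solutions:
 h(y) = C1 + 9*cos(4*y/3)/28 + exp(-y)


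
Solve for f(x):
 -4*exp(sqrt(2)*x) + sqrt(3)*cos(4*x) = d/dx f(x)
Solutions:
 f(x) = C1 - 2*sqrt(2)*exp(sqrt(2)*x) + sqrt(3)*sin(4*x)/4


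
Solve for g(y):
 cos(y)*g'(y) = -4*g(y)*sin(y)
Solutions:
 g(y) = C1*cos(y)^4


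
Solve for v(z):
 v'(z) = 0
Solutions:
 v(z) = C1


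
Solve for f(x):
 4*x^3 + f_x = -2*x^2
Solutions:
 f(x) = C1 - x^4 - 2*x^3/3


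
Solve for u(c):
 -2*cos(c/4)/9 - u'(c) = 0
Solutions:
 u(c) = C1 - 8*sin(c/4)/9


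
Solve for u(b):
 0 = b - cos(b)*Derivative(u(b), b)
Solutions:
 u(b) = C1 + Integral(b/cos(b), b)


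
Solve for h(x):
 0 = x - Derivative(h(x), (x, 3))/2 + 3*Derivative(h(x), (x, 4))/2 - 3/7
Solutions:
 h(x) = C1 + C2*x + C3*x^2 + C4*exp(x/3) + x^4/12 + 6*x^3/7


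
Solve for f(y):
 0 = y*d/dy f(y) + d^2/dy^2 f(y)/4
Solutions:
 f(y) = C1 + C2*erf(sqrt(2)*y)


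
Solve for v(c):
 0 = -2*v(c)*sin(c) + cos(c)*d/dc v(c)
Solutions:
 v(c) = C1/cos(c)^2


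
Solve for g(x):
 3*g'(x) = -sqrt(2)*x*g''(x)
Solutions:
 g(x) = C1 + C2*x^(1 - 3*sqrt(2)/2)


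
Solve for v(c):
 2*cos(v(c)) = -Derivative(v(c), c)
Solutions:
 v(c) = pi - asin((C1 + exp(4*c))/(C1 - exp(4*c)))
 v(c) = asin((C1 + exp(4*c))/(C1 - exp(4*c)))


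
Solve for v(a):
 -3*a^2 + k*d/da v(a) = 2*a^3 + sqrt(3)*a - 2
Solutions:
 v(a) = C1 + a^4/(2*k) + a^3/k + sqrt(3)*a^2/(2*k) - 2*a/k


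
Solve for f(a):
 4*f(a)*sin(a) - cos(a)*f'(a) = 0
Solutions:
 f(a) = C1/cos(a)^4


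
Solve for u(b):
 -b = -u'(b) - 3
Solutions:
 u(b) = C1 + b^2/2 - 3*b


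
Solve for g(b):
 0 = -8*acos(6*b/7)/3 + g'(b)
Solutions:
 g(b) = C1 + 8*b*acos(6*b/7)/3 - 4*sqrt(49 - 36*b^2)/9


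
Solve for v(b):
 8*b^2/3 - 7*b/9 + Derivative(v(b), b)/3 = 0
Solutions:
 v(b) = C1 - 8*b^3/3 + 7*b^2/6


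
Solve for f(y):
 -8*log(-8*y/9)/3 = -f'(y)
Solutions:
 f(y) = C1 + 8*y*log(-y)/3 + y*(-16*log(3)/3 - 8/3 + 8*log(2))


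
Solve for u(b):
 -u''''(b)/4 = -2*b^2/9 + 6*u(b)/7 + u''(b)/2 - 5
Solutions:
 u(b) = 7*b^2/27 + (C1*sin(14^(3/4)*3^(1/4)*b*cos(atan(sqrt(119)/7)/2)/7) + C2*cos(14^(3/4)*3^(1/4)*b*cos(atan(sqrt(119)/7)/2)/7))*exp(-14^(3/4)*3^(1/4)*b*sin(atan(sqrt(119)/7)/2)/7) + (C3*sin(14^(3/4)*3^(1/4)*b*cos(atan(sqrt(119)/7)/2)/7) + C4*cos(14^(3/4)*3^(1/4)*b*cos(atan(sqrt(119)/7)/2)/7))*exp(14^(3/4)*3^(1/4)*b*sin(atan(sqrt(119)/7)/2)/7) + 448/81


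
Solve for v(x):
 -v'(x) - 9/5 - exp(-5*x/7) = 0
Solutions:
 v(x) = C1 - 9*x/5 + 7*exp(-5*x/7)/5


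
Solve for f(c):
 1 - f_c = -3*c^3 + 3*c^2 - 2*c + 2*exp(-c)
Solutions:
 f(c) = C1 + 3*c^4/4 - c^3 + c^2 + c + 2*exp(-c)


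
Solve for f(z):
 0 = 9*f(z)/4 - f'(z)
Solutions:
 f(z) = C1*exp(9*z/4)


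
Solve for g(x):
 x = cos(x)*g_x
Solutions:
 g(x) = C1 + Integral(x/cos(x), x)


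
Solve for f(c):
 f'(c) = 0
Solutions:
 f(c) = C1


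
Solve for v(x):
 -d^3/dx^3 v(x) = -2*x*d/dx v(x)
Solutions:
 v(x) = C1 + Integral(C2*airyai(2^(1/3)*x) + C3*airybi(2^(1/3)*x), x)


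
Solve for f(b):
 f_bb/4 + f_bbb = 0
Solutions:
 f(b) = C1 + C2*b + C3*exp(-b/4)


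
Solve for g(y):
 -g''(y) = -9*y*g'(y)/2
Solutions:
 g(y) = C1 + C2*erfi(3*y/2)


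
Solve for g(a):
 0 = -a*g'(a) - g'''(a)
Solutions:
 g(a) = C1 + Integral(C2*airyai(-a) + C3*airybi(-a), a)


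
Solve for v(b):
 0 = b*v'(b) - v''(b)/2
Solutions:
 v(b) = C1 + C2*erfi(b)


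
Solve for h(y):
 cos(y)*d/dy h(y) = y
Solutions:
 h(y) = C1 + Integral(y/cos(y), y)


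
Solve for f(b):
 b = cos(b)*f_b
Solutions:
 f(b) = C1 + Integral(b/cos(b), b)


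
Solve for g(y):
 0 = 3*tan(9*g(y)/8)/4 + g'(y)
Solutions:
 g(y) = -8*asin(C1*exp(-27*y/32))/9 + 8*pi/9
 g(y) = 8*asin(C1*exp(-27*y/32))/9


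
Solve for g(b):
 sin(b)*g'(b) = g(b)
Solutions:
 g(b) = C1*sqrt(cos(b) - 1)/sqrt(cos(b) + 1)


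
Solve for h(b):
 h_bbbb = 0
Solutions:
 h(b) = C1 + C2*b + C3*b^2 + C4*b^3


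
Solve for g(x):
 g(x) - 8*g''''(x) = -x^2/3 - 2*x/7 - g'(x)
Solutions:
 g(x) = C1*exp(x*(-2^(2/3)*(47 + 3*sqrt(249))^(1/3) + 4*2^(1/3)/(47 + 3*sqrt(249))^(1/3) + 4)/24)*sin(2^(1/3)*sqrt(3)*x*(4/(47 + 3*sqrt(249))^(1/3) + 2^(1/3)*(47 + 3*sqrt(249))^(1/3))/24) + C2*exp(x*(-2^(2/3)*(47 + 3*sqrt(249))^(1/3) + 4*2^(1/3)/(47 + 3*sqrt(249))^(1/3) + 4)/24)*cos(2^(1/3)*sqrt(3)*x*(4/(47 + 3*sqrt(249))^(1/3) + 2^(1/3)*(47 + 3*sqrt(249))^(1/3))/24) + C3*exp(-x/2) + C4*exp(x*(-4*2^(1/3)/(47 + 3*sqrt(249))^(1/3) + 2 + 2^(2/3)*(47 + 3*sqrt(249))^(1/3))/12) - x^2/3 + 8*x/21 - 8/21


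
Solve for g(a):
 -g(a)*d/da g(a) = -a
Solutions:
 g(a) = -sqrt(C1 + a^2)
 g(a) = sqrt(C1 + a^2)


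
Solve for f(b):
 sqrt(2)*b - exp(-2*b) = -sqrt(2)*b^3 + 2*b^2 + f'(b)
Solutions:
 f(b) = C1 + sqrt(2)*b^4/4 - 2*b^3/3 + sqrt(2)*b^2/2 + exp(-2*b)/2


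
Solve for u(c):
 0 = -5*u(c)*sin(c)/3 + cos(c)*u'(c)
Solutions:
 u(c) = C1/cos(c)^(5/3)


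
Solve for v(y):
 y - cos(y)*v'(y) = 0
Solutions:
 v(y) = C1 + Integral(y/cos(y), y)


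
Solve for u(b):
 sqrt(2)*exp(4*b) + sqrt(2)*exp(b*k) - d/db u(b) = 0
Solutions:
 u(b) = C1 + sqrt(2)*exp(4*b)/4 + sqrt(2)*exp(b*k)/k


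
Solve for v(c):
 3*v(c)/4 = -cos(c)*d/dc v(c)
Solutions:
 v(c) = C1*(sin(c) - 1)^(3/8)/(sin(c) + 1)^(3/8)


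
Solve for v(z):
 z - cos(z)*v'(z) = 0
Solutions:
 v(z) = C1 + Integral(z/cos(z), z)


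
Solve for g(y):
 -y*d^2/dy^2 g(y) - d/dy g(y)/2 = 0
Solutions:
 g(y) = C1 + C2*sqrt(y)


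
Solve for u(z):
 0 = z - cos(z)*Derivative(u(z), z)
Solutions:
 u(z) = C1 + Integral(z/cos(z), z)


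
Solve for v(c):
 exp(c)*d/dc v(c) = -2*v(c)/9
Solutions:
 v(c) = C1*exp(2*exp(-c)/9)


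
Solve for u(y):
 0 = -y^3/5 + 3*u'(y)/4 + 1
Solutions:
 u(y) = C1 + y^4/15 - 4*y/3


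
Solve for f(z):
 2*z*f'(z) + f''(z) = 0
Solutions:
 f(z) = C1 + C2*erf(z)


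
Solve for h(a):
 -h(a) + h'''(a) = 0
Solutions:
 h(a) = C3*exp(a) + (C1*sin(sqrt(3)*a/2) + C2*cos(sqrt(3)*a/2))*exp(-a/2)


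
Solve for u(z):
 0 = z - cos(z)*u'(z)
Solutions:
 u(z) = C1 + Integral(z/cos(z), z)


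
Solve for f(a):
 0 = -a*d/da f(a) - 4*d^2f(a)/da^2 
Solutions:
 f(a) = C1 + C2*erf(sqrt(2)*a/4)


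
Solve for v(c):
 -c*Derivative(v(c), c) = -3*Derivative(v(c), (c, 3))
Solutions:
 v(c) = C1 + Integral(C2*airyai(3^(2/3)*c/3) + C3*airybi(3^(2/3)*c/3), c)


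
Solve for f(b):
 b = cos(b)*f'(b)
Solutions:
 f(b) = C1 + Integral(b/cos(b), b)


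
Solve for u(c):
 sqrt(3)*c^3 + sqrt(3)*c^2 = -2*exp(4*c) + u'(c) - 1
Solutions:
 u(c) = C1 + sqrt(3)*c^4/4 + sqrt(3)*c^3/3 + c + exp(4*c)/2


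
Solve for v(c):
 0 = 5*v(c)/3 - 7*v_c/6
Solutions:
 v(c) = C1*exp(10*c/7)


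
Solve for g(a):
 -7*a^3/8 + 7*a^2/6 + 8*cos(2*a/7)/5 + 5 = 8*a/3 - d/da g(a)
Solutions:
 g(a) = C1 + 7*a^4/32 - 7*a^3/18 + 4*a^2/3 - 5*a - 28*sin(2*a/7)/5


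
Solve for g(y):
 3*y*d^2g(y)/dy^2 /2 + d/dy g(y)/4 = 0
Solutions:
 g(y) = C1 + C2*y^(5/6)


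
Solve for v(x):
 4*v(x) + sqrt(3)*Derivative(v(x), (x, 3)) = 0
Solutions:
 v(x) = C3*exp(-2^(2/3)*3^(5/6)*x/3) + (C1*sin(2^(2/3)*3^(1/3)*x/2) + C2*cos(2^(2/3)*3^(1/3)*x/2))*exp(2^(2/3)*3^(5/6)*x/6)


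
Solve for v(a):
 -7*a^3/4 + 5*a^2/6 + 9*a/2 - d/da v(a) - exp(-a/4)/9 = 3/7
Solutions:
 v(a) = C1 - 7*a^4/16 + 5*a^3/18 + 9*a^2/4 - 3*a/7 + 4*exp(-a/4)/9


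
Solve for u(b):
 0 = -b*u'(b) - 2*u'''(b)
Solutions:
 u(b) = C1 + Integral(C2*airyai(-2^(2/3)*b/2) + C3*airybi(-2^(2/3)*b/2), b)


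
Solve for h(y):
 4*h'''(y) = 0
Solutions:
 h(y) = C1 + C2*y + C3*y^2


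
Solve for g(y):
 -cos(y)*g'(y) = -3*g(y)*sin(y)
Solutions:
 g(y) = C1/cos(y)^3


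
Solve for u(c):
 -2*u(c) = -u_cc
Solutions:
 u(c) = C1*exp(-sqrt(2)*c) + C2*exp(sqrt(2)*c)


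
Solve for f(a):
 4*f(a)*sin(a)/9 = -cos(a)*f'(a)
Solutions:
 f(a) = C1*cos(a)^(4/9)


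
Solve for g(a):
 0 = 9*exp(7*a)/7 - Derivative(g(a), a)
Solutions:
 g(a) = C1 + 9*exp(7*a)/49


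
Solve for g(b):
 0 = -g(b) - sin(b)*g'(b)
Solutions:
 g(b) = C1*sqrt(cos(b) + 1)/sqrt(cos(b) - 1)


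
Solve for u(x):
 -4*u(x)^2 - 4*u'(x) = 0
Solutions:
 u(x) = 1/(C1 + x)


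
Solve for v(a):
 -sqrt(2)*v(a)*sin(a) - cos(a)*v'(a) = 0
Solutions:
 v(a) = C1*cos(a)^(sqrt(2))


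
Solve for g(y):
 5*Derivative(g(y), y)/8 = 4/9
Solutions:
 g(y) = C1 + 32*y/45


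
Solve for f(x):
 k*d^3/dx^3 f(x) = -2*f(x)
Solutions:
 f(x) = C1*exp(2^(1/3)*x*(-1/k)^(1/3)) + C2*exp(2^(1/3)*x*(-1/k)^(1/3)*(-1 + sqrt(3)*I)/2) + C3*exp(-2^(1/3)*x*(-1/k)^(1/3)*(1 + sqrt(3)*I)/2)


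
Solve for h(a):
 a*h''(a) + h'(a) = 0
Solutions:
 h(a) = C1 + C2*log(a)


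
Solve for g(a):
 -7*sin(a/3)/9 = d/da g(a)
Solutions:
 g(a) = C1 + 7*cos(a/3)/3


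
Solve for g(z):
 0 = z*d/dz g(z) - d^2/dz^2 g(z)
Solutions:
 g(z) = C1 + C2*erfi(sqrt(2)*z/2)


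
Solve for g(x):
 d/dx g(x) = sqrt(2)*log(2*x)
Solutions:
 g(x) = C1 + sqrt(2)*x*log(x) - sqrt(2)*x + sqrt(2)*x*log(2)


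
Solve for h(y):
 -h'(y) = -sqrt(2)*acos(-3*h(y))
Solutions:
 Integral(1/acos(-3*_y), (_y, h(y))) = C1 + sqrt(2)*y


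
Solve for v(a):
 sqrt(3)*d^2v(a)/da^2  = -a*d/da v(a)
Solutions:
 v(a) = C1 + C2*erf(sqrt(2)*3^(3/4)*a/6)


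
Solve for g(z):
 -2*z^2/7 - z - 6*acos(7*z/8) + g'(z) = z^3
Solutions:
 g(z) = C1 + z^4/4 + 2*z^3/21 + z^2/2 + 6*z*acos(7*z/8) - 6*sqrt(64 - 49*z^2)/7


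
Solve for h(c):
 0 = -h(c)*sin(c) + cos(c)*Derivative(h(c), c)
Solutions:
 h(c) = C1/cos(c)


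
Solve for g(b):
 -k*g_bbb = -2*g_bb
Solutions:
 g(b) = C1 + C2*b + C3*exp(2*b/k)


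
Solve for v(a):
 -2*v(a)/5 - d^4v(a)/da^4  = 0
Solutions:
 v(a) = (C1*sin(10^(3/4)*a/10) + C2*cos(10^(3/4)*a/10))*exp(-10^(3/4)*a/10) + (C3*sin(10^(3/4)*a/10) + C4*cos(10^(3/4)*a/10))*exp(10^(3/4)*a/10)


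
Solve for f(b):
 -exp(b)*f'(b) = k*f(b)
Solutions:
 f(b) = C1*exp(k*exp(-b))


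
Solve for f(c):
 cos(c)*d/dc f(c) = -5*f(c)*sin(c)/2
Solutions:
 f(c) = C1*cos(c)^(5/2)


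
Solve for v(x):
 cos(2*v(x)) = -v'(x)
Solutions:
 v(x) = -asin((C1 + exp(4*x))/(C1 - exp(4*x)))/2 + pi/2
 v(x) = asin((C1 + exp(4*x))/(C1 - exp(4*x)))/2


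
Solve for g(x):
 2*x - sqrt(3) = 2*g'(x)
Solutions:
 g(x) = C1 + x^2/2 - sqrt(3)*x/2


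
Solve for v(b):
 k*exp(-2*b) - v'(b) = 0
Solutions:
 v(b) = C1 - k*exp(-2*b)/2


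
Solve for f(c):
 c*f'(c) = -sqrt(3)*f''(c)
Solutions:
 f(c) = C1 + C2*erf(sqrt(2)*3^(3/4)*c/6)


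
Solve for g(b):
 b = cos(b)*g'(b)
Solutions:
 g(b) = C1 + Integral(b/cos(b), b)


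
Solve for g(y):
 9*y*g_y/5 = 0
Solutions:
 g(y) = C1


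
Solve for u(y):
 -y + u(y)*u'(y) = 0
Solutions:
 u(y) = -sqrt(C1 + y^2)
 u(y) = sqrt(C1 + y^2)


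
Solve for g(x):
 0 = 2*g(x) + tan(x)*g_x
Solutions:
 g(x) = C1/sin(x)^2


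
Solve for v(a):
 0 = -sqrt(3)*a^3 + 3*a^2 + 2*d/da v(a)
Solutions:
 v(a) = C1 + sqrt(3)*a^4/8 - a^3/2


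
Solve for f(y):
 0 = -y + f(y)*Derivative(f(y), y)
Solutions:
 f(y) = -sqrt(C1 + y^2)
 f(y) = sqrt(C1 + y^2)


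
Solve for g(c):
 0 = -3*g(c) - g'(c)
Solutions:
 g(c) = C1*exp(-3*c)


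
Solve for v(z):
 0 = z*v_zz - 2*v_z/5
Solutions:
 v(z) = C1 + C2*z^(7/5)


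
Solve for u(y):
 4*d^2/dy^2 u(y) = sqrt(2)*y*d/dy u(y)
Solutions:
 u(y) = C1 + C2*erfi(2^(3/4)*y/4)


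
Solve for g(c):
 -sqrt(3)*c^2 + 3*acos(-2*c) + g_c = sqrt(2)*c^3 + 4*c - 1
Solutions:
 g(c) = C1 + sqrt(2)*c^4/4 + sqrt(3)*c^3/3 + 2*c^2 - 3*c*acos(-2*c) - c - 3*sqrt(1 - 4*c^2)/2


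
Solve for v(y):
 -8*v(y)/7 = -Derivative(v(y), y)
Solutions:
 v(y) = C1*exp(8*y/7)


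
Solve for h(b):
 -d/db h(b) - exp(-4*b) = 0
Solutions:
 h(b) = C1 + exp(-4*b)/4


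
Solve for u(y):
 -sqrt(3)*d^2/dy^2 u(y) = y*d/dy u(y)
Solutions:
 u(y) = C1 + C2*erf(sqrt(2)*3^(3/4)*y/6)


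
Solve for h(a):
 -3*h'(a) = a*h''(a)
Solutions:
 h(a) = C1 + C2/a^2


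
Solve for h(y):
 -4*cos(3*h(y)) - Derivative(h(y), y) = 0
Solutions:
 h(y) = -asin((C1 + exp(24*y))/(C1 - exp(24*y)))/3 + pi/3
 h(y) = asin((C1 + exp(24*y))/(C1 - exp(24*y)))/3


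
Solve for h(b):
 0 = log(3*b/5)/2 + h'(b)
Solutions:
 h(b) = C1 - b*log(b)/2 - b*log(3)/2 + b/2 + b*log(5)/2


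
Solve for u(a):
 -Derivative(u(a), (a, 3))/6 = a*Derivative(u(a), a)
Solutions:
 u(a) = C1 + Integral(C2*airyai(-6^(1/3)*a) + C3*airybi(-6^(1/3)*a), a)


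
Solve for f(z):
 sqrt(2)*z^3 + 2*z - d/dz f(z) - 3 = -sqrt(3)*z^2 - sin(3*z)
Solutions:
 f(z) = C1 + sqrt(2)*z^4/4 + sqrt(3)*z^3/3 + z^2 - 3*z - cos(3*z)/3


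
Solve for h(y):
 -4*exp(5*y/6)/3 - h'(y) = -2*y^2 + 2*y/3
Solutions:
 h(y) = C1 + 2*y^3/3 - y^2/3 - 8*exp(5*y/6)/5


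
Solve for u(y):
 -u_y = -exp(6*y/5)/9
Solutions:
 u(y) = C1 + 5*exp(6*y/5)/54


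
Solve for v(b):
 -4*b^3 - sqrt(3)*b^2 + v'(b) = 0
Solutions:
 v(b) = C1 + b^4 + sqrt(3)*b^3/3


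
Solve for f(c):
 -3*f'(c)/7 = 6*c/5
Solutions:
 f(c) = C1 - 7*c^2/5


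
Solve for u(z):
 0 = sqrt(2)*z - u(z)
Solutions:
 u(z) = sqrt(2)*z


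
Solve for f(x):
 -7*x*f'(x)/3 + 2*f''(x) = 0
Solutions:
 f(x) = C1 + C2*erfi(sqrt(21)*x/6)


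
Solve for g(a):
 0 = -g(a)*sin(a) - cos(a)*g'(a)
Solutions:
 g(a) = C1*cos(a)


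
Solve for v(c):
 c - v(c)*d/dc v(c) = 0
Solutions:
 v(c) = -sqrt(C1 + c^2)
 v(c) = sqrt(C1 + c^2)


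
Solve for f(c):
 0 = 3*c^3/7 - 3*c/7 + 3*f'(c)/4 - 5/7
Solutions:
 f(c) = C1 - c^4/7 + 2*c^2/7 + 20*c/21


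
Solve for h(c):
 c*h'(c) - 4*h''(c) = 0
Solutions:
 h(c) = C1 + C2*erfi(sqrt(2)*c/4)


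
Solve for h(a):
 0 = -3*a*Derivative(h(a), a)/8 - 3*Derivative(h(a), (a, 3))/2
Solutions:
 h(a) = C1 + Integral(C2*airyai(-2^(1/3)*a/2) + C3*airybi(-2^(1/3)*a/2), a)


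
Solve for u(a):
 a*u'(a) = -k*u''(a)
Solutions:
 u(a) = C1 + C2*sqrt(k)*erf(sqrt(2)*a*sqrt(1/k)/2)


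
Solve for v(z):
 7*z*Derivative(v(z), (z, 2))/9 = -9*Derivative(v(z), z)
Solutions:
 v(z) = C1 + C2/z^(74/7)


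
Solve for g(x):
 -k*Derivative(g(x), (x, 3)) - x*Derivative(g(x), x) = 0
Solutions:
 g(x) = C1 + Integral(C2*airyai(x*(-1/k)^(1/3)) + C3*airybi(x*(-1/k)^(1/3)), x)


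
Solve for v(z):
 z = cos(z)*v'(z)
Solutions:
 v(z) = C1 + Integral(z/cos(z), z)


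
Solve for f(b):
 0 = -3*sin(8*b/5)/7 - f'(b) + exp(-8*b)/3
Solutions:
 f(b) = C1 + 15*cos(8*b/5)/56 - exp(-8*b)/24


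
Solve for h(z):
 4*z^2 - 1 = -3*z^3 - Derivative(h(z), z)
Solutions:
 h(z) = C1 - 3*z^4/4 - 4*z^3/3 + z


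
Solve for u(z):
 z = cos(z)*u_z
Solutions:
 u(z) = C1 + Integral(z/cos(z), z)


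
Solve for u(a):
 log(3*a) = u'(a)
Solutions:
 u(a) = C1 + a*log(a) - a + a*log(3)


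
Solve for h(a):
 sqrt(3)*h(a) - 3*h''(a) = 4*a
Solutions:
 h(a) = C1*exp(-3^(3/4)*a/3) + C2*exp(3^(3/4)*a/3) + 4*sqrt(3)*a/3


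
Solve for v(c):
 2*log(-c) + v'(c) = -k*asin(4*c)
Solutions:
 v(c) = C1 - 2*c*log(-c) + 2*c - k*(c*asin(4*c) + sqrt(1 - 16*c^2)/4)


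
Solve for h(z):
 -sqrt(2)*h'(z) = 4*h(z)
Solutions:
 h(z) = C1*exp(-2*sqrt(2)*z)


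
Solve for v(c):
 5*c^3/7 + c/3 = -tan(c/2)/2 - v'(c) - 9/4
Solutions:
 v(c) = C1 - 5*c^4/28 - c^2/6 - 9*c/4 + log(cos(c/2))


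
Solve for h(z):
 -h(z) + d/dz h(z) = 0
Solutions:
 h(z) = C1*exp(z)


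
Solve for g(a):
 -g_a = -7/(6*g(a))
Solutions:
 g(a) = -sqrt(C1 + 21*a)/3
 g(a) = sqrt(C1 + 21*a)/3


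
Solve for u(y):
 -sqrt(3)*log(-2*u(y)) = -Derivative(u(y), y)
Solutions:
 -sqrt(3)*Integral(1/(log(-_y) + log(2)), (_y, u(y)))/3 = C1 - y


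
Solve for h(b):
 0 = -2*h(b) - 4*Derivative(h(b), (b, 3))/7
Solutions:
 h(b) = C3*exp(-2^(2/3)*7^(1/3)*b/2) + (C1*sin(2^(2/3)*sqrt(3)*7^(1/3)*b/4) + C2*cos(2^(2/3)*sqrt(3)*7^(1/3)*b/4))*exp(2^(2/3)*7^(1/3)*b/4)


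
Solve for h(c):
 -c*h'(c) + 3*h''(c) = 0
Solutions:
 h(c) = C1 + C2*erfi(sqrt(6)*c/6)


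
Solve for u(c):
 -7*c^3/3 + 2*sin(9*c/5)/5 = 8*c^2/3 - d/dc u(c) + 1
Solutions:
 u(c) = C1 + 7*c^4/12 + 8*c^3/9 + c + 2*cos(9*c/5)/9


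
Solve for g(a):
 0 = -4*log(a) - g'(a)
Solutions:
 g(a) = C1 - 4*a*log(a) + 4*a


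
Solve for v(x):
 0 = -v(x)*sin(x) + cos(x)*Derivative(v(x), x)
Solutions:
 v(x) = C1/cos(x)


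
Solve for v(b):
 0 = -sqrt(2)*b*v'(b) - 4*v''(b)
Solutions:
 v(b) = C1 + C2*erf(2^(3/4)*b/4)


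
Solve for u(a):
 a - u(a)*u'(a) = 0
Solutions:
 u(a) = -sqrt(C1 + a^2)
 u(a) = sqrt(C1 + a^2)


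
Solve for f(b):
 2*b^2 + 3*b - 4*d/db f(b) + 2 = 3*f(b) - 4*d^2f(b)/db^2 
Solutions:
 f(b) = C1*exp(-b/2) + C2*exp(3*b/2) + 2*b^2/3 - 7*b/9 + 94/27


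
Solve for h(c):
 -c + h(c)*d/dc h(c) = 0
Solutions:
 h(c) = -sqrt(C1 + c^2)
 h(c) = sqrt(C1 + c^2)


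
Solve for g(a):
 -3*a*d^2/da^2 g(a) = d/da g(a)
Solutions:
 g(a) = C1 + C2*a^(2/3)


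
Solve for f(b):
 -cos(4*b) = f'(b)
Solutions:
 f(b) = C1 - sin(4*b)/4


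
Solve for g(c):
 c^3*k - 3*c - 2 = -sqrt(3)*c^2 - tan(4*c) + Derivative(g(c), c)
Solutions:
 g(c) = C1 + c^4*k/4 + sqrt(3)*c^3/3 - 3*c^2/2 - 2*c - log(cos(4*c))/4


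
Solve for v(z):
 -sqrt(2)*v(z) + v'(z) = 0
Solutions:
 v(z) = C1*exp(sqrt(2)*z)


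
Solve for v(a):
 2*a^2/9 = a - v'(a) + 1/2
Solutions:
 v(a) = C1 - 2*a^3/27 + a^2/2 + a/2


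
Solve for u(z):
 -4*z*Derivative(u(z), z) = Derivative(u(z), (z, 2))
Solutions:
 u(z) = C1 + C2*erf(sqrt(2)*z)


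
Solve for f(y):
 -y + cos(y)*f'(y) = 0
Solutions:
 f(y) = C1 + Integral(y/cos(y), y)


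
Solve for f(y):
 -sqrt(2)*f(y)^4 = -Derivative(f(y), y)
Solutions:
 f(y) = (-1/(C1 + 3*sqrt(2)*y))^(1/3)
 f(y) = (-1/(C1 + sqrt(2)*y))^(1/3)*(-3^(2/3) - 3*3^(1/6)*I)/6
 f(y) = (-1/(C1 + sqrt(2)*y))^(1/3)*(-3^(2/3) + 3*3^(1/6)*I)/6


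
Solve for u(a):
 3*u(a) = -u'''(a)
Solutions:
 u(a) = C3*exp(-3^(1/3)*a) + (C1*sin(3^(5/6)*a/2) + C2*cos(3^(5/6)*a/2))*exp(3^(1/3)*a/2)


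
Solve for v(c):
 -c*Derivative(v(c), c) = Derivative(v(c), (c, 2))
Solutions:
 v(c) = C1 + C2*erf(sqrt(2)*c/2)


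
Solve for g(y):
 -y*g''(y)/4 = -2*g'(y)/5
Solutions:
 g(y) = C1 + C2*y^(13/5)


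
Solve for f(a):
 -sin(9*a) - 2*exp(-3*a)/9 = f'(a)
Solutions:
 f(a) = C1 + cos(9*a)/9 + 2*exp(-3*a)/27


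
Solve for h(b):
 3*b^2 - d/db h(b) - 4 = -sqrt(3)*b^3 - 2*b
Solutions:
 h(b) = C1 + sqrt(3)*b^4/4 + b^3 + b^2 - 4*b


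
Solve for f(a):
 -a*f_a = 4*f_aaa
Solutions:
 f(a) = C1 + Integral(C2*airyai(-2^(1/3)*a/2) + C3*airybi(-2^(1/3)*a/2), a)


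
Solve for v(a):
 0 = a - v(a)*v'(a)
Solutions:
 v(a) = -sqrt(C1 + a^2)
 v(a) = sqrt(C1 + a^2)


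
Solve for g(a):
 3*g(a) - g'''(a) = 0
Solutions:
 g(a) = C3*exp(3^(1/3)*a) + (C1*sin(3^(5/6)*a/2) + C2*cos(3^(5/6)*a/2))*exp(-3^(1/3)*a/2)


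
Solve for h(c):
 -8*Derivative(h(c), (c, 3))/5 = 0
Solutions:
 h(c) = C1 + C2*c + C3*c^2


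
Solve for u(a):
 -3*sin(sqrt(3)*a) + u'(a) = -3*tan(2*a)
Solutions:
 u(a) = C1 + 3*log(cos(2*a))/2 - sqrt(3)*cos(sqrt(3)*a)


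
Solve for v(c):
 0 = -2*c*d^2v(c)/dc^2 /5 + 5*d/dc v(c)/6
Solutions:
 v(c) = C1 + C2*c^(37/12)


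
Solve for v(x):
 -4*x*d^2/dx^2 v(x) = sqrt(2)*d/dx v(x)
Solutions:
 v(x) = C1 + C2*x^(1 - sqrt(2)/4)


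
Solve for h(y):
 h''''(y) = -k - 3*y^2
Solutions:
 h(y) = C1 + C2*y + C3*y^2 + C4*y^3 - k*y^4/24 - y^6/120


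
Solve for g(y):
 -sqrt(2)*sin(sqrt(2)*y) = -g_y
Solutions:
 g(y) = C1 - cos(sqrt(2)*y)


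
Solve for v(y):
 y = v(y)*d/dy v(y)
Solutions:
 v(y) = -sqrt(C1 + y^2)
 v(y) = sqrt(C1 + y^2)


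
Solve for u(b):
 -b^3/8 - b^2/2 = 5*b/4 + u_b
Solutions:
 u(b) = C1 - b^4/32 - b^3/6 - 5*b^2/8


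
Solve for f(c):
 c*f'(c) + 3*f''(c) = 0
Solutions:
 f(c) = C1 + C2*erf(sqrt(6)*c/6)


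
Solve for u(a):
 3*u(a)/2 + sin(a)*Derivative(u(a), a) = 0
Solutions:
 u(a) = C1*(cos(a) + 1)^(3/4)/(cos(a) - 1)^(3/4)


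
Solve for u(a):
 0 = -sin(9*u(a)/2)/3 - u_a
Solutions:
 u(a) = -2*acos((-C1 - exp(3*a))/(C1 - exp(3*a)))/9 + 4*pi/9
 u(a) = 2*acos((-C1 - exp(3*a))/(C1 - exp(3*a)))/9


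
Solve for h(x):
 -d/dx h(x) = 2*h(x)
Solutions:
 h(x) = C1*exp(-2*x)


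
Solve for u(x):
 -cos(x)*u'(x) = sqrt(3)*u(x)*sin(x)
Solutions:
 u(x) = C1*cos(x)^(sqrt(3))


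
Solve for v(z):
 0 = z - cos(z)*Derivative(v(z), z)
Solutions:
 v(z) = C1 + Integral(z/cos(z), z)


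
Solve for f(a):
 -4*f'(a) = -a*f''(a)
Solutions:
 f(a) = C1 + C2*a^5


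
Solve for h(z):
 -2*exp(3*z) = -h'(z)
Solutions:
 h(z) = C1 + 2*exp(3*z)/3


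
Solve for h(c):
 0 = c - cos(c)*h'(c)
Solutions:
 h(c) = C1 + Integral(c/cos(c), c)


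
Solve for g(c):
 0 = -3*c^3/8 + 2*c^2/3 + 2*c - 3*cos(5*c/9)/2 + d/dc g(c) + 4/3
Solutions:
 g(c) = C1 + 3*c^4/32 - 2*c^3/9 - c^2 - 4*c/3 + 27*sin(5*c/9)/10


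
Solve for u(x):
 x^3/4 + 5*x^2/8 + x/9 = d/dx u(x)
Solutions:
 u(x) = C1 + x^4/16 + 5*x^3/24 + x^2/18


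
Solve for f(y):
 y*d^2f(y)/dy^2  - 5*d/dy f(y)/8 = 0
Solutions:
 f(y) = C1 + C2*y^(13/8)


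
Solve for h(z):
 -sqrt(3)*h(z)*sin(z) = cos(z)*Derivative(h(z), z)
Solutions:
 h(z) = C1*cos(z)^(sqrt(3))


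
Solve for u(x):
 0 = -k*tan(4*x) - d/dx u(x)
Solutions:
 u(x) = C1 + k*log(cos(4*x))/4


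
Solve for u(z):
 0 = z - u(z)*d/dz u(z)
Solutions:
 u(z) = -sqrt(C1 + z^2)
 u(z) = sqrt(C1 + z^2)


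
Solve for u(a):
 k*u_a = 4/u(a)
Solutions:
 u(a) = -sqrt(C1 + 8*a/k)
 u(a) = sqrt(C1 + 8*a/k)


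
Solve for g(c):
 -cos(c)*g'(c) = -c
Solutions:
 g(c) = C1 + Integral(c/cos(c), c)


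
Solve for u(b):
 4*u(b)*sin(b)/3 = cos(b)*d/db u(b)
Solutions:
 u(b) = C1/cos(b)^(4/3)


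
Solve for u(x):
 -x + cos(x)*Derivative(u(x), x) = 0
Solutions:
 u(x) = C1 + Integral(x/cos(x), x)


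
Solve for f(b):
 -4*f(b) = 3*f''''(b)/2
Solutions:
 f(b) = (C1*sin(2^(1/4)*3^(3/4)*b/3) + C2*cos(2^(1/4)*3^(3/4)*b/3))*exp(-2^(1/4)*3^(3/4)*b/3) + (C3*sin(2^(1/4)*3^(3/4)*b/3) + C4*cos(2^(1/4)*3^(3/4)*b/3))*exp(2^(1/4)*3^(3/4)*b/3)


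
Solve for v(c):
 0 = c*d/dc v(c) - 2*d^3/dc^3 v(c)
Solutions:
 v(c) = C1 + Integral(C2*airyai(2^(2/3)*c/2) + C3*airybi(2^(2/3)*c/2), c)


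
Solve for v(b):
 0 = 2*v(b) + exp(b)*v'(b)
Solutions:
 v(b) = C1*exp(2*exp(-b))


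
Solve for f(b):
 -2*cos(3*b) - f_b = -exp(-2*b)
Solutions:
 f(b) = C1 - 2*sin(3*b)/3 - exp(-2*b)/2


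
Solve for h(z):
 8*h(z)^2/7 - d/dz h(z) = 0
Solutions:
 h(z) = -7/(C1 + 8*z)


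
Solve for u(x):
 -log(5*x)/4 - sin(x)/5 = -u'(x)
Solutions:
 u(x) = C1 + x*log(x)/4 - x/4 + x*log(5)/4 - cos(x)/5


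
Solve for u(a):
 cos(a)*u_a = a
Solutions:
 u(a) = C1 + Integral(a/cos(a), a)


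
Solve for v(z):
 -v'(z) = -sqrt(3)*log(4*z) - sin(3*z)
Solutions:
 v(z) = C1 + sqrt(3)*z*(log(z) - 1) + 2*sqrt(3)*z*log(2) - cos(3*z)/3


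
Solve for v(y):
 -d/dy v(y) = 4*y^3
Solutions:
 v(y) = C1 - y^4


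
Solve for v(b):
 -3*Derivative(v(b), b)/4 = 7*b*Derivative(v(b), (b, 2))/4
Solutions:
 v(b) = C1 + C2*b^(4/7)


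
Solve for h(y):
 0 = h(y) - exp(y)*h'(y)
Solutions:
 h(y) = C1*exp(-exp(-y))


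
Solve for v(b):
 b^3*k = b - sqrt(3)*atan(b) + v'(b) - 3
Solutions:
 v(b) = C1 + b^4*k/4 - b^2/2 + 3*b + sqrt(3)*(b*atan(b) - log(b^2 + 1)/2)


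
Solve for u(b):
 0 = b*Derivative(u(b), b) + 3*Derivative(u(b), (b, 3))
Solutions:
 u(b) = C1 + Integral(C2*airyai(-3^(2/3)*b/3) + C3*airybi(-3^(2/3)*b/3), b)


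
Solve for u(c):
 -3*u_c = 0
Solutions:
 u(c) = C1


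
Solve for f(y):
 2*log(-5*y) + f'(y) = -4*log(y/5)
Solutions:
 f(y) = C1 - 6*y*log(y) + 2*y*(log(5) + 3 - I*pi)


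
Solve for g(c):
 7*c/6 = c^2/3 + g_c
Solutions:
 g(c) = C1 - c^3/9 + 7*c^2/12


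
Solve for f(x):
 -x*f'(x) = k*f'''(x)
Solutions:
 f(x) = C1 + Integral(C2*airyai(x*(-1/k)^(1/3)) + C3*airybi(x*(-1/k)^(1/3)), x)


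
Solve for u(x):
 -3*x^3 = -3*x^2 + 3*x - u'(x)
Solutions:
 u(x) = C1 + 3*x^4/4 - x^3 + 3*x^2/2


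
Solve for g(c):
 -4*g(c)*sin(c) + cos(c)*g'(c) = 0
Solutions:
 g(c) = C1/cos(c)^4


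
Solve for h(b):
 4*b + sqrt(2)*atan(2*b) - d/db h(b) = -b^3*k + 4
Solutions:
 h(b) = C1 + b^4*k/4 + 2*b^2 - 4*b + sqrt(2)*(b*atan(2*b) - log(4*b^2 + 1)/4)


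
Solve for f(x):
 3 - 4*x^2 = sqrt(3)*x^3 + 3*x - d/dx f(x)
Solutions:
 f(x) = C1 + sqrt(3)*x^4/4 + 4*x^3/3 + 3*x^2/2 - 3*x


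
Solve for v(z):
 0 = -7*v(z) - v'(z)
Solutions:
 v(z) = C1*exp(-7*z)


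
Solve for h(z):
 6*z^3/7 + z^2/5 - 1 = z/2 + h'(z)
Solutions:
 h(z) = C1 + 3*z^4/14 + z^3/15 - z^2/4 - z
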